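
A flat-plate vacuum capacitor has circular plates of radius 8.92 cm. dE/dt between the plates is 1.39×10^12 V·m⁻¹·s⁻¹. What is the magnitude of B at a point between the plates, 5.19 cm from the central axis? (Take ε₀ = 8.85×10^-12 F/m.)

4.01×10^-7 T

I_d = ε₀ dΦ_E/dt = ε₀ πR² (dE/dt) = (8.85×10^-12)(0.02500)(1.39×10^12) = 0.3075 A through the full plate area.
For r < R the Ampère–Maxwell law gives B(2πr) = μ₀ I_d (r²/R²), so B = μ₀ I_d r/(2πR²) = (4π×10^-7)(0.3075)(0.0519)/(2π·0.0892²) = 4.01×10^-7 T.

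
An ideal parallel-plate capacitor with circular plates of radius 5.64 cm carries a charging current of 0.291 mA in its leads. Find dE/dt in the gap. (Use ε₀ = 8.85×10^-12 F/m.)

3.29×10^9 V/(m·s)

Charge continuity gives I_d = I = 2.91×10^-4 A between the plates.
Then dE/dt = I_d/(ε₀A) = 3.29×10^9 V/(m·s).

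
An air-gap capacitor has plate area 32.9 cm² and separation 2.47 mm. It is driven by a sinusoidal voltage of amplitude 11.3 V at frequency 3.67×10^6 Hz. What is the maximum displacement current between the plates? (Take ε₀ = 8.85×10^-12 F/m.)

3.07×10^-3 A

C = ε₀A/d = (8.85×10^-12)(3.29×10^-3)/(2.47×10^-3) = 1.179×10^-11 F; ω = 2πf = 2.306×10^7 rad/s.
I_d = C dV/dt, so |I_d|_max = C V₀ ω = (1.179×10^-11)(11.3)(2.306×10^7) = 3.07×10^-3 A.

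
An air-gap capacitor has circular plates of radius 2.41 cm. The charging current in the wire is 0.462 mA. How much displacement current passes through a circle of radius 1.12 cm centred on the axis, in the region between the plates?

Between the plates the displacement current equals the wire current: I_d = 0.462 mA = 4.62×10^-4 A.
Through an area πr² the displacement current is I_d·(πr²/πR²) = I_d (r/R)² = 9.98×10^-5 A.

9.98×10^-5 A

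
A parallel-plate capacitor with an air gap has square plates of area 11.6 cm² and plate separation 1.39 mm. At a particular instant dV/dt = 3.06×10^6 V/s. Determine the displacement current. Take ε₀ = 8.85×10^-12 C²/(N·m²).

E = V/d so dE/dt = (dV/dt)/d = 2.201×10^9 V/(m·s), and I_d = ε₀ A dE/dt = (8.85×10^-12)(1.16×10^-3)(2.201×10^9) = 2.26×10^-5 A.

2.26×10^-5 A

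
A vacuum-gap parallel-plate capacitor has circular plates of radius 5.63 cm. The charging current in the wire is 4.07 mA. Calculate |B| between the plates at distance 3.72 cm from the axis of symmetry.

By continuity the displacement current in the gap matches the conduction current: I_d = 4.07×10^-3 A.
For r < R the Ampère–Maxwell law gives B(2πr) = μ₀ I_d (r²/R²), so B = μ₀ I_d r/(2πR²) = (4π×10^-7)(4.07×10^-3)(0.0372)/(2π·0.0563²) = 9.55×10^-9 T.

9.55×10^-9 T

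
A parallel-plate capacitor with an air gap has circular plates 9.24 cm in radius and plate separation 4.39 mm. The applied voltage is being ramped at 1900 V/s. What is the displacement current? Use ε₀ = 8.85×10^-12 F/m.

1.03×10^-7 A

The field between the plates is E = V/d, so dE/dt = (1900)/(4.39×10^-3 m) = 4.328×10^5 V/(m·s).
I_d = ε₀ A (dE/dt) = (8.85×10^-12)(0.02682)(4.328×10^5) = 1.03×10^-7 A.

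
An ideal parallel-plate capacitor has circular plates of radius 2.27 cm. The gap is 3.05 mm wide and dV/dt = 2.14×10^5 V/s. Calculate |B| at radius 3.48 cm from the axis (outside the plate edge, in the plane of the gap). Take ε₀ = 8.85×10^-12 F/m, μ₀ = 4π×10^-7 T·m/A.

I_d = C dV/dt with C = ε₀πR²/d = 4.698×10^-12 F, so I_d = (4.698×10^-12)(2.14×10^5) = 1.005×10^-6 A.
Outside the plates the loop encloses all of I_d, so B·2πr = μ₀ I_d and B = 5.78×10^-12 T.

5.78×10^-12 T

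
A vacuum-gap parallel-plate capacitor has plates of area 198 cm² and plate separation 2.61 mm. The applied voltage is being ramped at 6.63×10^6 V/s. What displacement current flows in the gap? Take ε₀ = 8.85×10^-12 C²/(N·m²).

4.45×10^-4 A

C = ε₀A/d = (8.85×10^-12)(0.0198)/(2.61×10^-3) = 6.714×10^-11 F.
I_d = C dV/dt = (6.714×10^-11)(6.63×10^6) = 4.45×10^-4 A.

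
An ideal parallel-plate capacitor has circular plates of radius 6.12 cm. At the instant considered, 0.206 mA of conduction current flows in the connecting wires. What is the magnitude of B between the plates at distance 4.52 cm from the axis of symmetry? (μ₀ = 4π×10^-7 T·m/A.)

Between the plates the displacement current equals the wire current: I_d = 0.206 mA = 2.06×10^-4 A.
∮B·dl = μ₀ I_d,enc with I_d,enc = I_d r²/R² = 1.124×10^-4 A; so B = μ₀ I_d,enc/(2πr) = 4.97×10^-10 T.

4.97×10^-10 T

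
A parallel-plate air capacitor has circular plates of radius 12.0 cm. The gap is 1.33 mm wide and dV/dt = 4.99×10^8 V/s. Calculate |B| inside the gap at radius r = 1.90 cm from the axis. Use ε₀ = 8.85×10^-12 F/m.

3.96×10^-8 T

With E = V/d, dE/dt = 3.752×10^11 V/(m·s) and πR² = 0.04524 m², giving I_d = ε₀ πR² dE/dt = 0.1502 A.
For r < R the Ampère–Maxwell law gives B(2πr) = μ₀ I_d (r²/R²), so B = μ₀ I_d r/(2πR²) = (4π×10^-7)(0.1502)(0.0190)/(2π·0.120²) = 3.96×10^-8 T.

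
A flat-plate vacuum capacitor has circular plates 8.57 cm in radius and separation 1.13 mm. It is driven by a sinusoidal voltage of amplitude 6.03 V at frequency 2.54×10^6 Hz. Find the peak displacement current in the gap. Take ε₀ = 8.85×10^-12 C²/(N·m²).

0.0174 A

The displacement current equals the conduction current C dV/dt, which peaks at C V₀ ω.
With C = ε₀A/d = (8.85×10^-12)(0.02307)/(1.13×10^-3) = 1.807×10^-10 F and ω = 2πf = 1.596×10^7 rad/s, I_d,max = (1.807×10^-10)(6.03)(1.596×10^7) = 0.0174 A.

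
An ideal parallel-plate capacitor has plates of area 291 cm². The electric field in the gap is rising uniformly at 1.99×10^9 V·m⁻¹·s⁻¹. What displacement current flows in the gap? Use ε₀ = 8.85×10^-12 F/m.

5.12×10^-4 A

The displacement current is ε₀ times dΦ_E/dt = ε₀ A dE/dt = (8.85×10^-12)(0.0291)(1.99×10^9) = 5.12×10^-4 A.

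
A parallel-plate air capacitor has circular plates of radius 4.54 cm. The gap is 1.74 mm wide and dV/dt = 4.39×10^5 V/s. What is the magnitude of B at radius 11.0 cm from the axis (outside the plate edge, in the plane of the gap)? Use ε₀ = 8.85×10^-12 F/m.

2.63×10^-11 T

dE/dt = (dV/dt)/d = 2.523×10^8 V/(m·s); I_d = ε₀(πR²)(dE/dt) = (8.85×10^-12)(6.475×10^-3)(2.523×10^8) = 1.446×10^-5 A.
Outside the plates the loop encloses all of I_d, so B·2πr = μ₀ I_d and B = 2.63×10^-11 T.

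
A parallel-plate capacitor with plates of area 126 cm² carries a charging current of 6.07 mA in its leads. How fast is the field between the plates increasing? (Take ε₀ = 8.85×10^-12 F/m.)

The displacement current between the plates equals the conduction current, I_d = 6.07 mA.
Since I_d = ε₀ A dE/dt, dE/dt = I_d/(ε₀A) = (6.07×10^-3)/((8.85×10^-12)(0.0126)) = 5.44×10^10 V/(m·s).

5.44×10^10 V/(m·s)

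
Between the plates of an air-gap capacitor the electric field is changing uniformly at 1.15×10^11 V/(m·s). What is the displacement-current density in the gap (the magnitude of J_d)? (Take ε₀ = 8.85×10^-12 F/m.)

1.02 A/m²

J_d = ε₀ ∂E/∂t, so J_d = 1.02 A/m².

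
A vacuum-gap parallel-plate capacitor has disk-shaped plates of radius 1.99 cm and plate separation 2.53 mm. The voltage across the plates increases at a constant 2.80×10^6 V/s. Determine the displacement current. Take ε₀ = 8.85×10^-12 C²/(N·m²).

1.22×10^-5 A

The field between the plates is E = V/d, so dE/dt = (2.80×10^6)/(2.53×10^-3 m) = 1.107×10^9 V/(m·s).
I_d = ε₀ A (dE/dt) = (8.85×10^-12)(1.244×10^-3)(1.107×10^9) = 1.22×10^-5 A.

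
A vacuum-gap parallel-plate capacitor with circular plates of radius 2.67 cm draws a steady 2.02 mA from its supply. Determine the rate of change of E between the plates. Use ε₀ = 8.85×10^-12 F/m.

1.02×10^11 V/(m·s)

The displacement current between the plates equals the conduction current, I_d = 2.02 mA.
Since I_d = ε₀ A dE/dt, dE/dt = I_d/(ε₀A) = (2.02×10^-3)/((8.85×10^-12)(2.240×10^-3)) = 1.02×10^11 V/(m·s).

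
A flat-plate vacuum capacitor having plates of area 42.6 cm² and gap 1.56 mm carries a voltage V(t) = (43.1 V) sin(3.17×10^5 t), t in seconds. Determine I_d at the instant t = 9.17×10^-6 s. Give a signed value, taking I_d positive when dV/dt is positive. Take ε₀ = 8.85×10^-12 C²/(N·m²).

-3.21×10^-4 A

dV/dt = (43.1)(3.17×10^5)·cos(2.90689) = -1.329×10^7 V/s.
I_d = C dV/dt with C = ε₀A/d = (8.85×10^-12)(4.26×10^-3)/(1.56×10^-3) = 2.417×10^-11 F, so I_d = (2.417×10^-11)(-1.329×10^7) = -3.21×10^-4 A.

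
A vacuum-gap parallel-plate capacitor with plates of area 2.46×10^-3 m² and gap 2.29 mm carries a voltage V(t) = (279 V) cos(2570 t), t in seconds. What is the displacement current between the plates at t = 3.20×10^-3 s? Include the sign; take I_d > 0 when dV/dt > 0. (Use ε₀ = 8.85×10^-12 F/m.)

C = ε₀A/d = (8.85×10^-12)(2.46×10^-3)/(2.29×10^-3) = 9.507×10^-12 F. dV/dt = V₀ω·−sin(ωt); at ωt = 8.224 rad this factor is -0.9323.
I_d = C dV/dt = (9.507×10^-12)(279)(2570)(-0.9323) = -6.36×10^-6 A.

-6.36×10^-6 A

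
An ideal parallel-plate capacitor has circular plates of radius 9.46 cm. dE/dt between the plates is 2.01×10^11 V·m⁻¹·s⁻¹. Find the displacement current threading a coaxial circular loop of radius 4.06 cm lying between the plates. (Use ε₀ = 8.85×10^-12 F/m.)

9.21×10^-3 A

Through the whole plate area (πR² = 0.02811 m²), I_d = ε₀ πR² dE/dt = 0.05000 A.
Through an area πr² the displacement current is I_d·(πr²/πR²) = I_d (r/R)² = 9.21×10^-3 A.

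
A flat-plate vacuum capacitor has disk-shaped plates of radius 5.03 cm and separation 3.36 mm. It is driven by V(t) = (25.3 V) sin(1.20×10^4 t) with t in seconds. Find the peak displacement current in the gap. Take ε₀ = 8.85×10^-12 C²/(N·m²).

The displacement current equals the conduction current C dV/dt, which peaks at C V₀ ω.
With C = ε₀A/d = (8.85×10^-12)(7.949×10^-3)/(3.36×10^-3) = 2.094×10^-11 F and ω = 1.20×10^4 rad/s, I_d,max = (2.094×10^-11)(25.3)(1.20×10^4) = 6.36×10^-6 A.

6.36×10^-6 A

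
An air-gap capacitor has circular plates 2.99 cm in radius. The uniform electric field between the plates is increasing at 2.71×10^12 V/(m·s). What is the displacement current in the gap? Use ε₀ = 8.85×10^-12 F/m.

With a uniform field, Φ_E = EA, so I_d = ε₀ A dE/dt = 0.0674 A.

0.0674 A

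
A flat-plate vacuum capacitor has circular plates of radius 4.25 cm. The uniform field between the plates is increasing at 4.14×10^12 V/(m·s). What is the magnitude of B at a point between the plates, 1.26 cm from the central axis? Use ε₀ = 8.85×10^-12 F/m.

Total displacement current: I_d = ε₀(πR²)(dE/dt) = (8.85×10^-12)(5.675×10^-3)(4.14×10^12) = 0.2079 A.
∮B·dl = μ₀ I_d,enc with I_d,enc = I_d r²/R² = 0.01827 A; so B = μ₀ I_d,enc/(2πr) = 2.90×10^-7 T.

2.90×10^-7 T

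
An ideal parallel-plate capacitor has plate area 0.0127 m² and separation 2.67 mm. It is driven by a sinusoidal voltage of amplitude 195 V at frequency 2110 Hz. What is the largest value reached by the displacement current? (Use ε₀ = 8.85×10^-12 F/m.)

1.09×10^-4 A

C = ε₀A/d = (8.85×10^-12)(0.0127)/(2.67×10^-3) = 4.210×10^-11 F; ω = 2πf = 1.326×10^4 rad/s.
I_d = C dV/dt, so |I_d|_max = C V₀ ω = (4.210×10^-11)(195)(1.326×10^4) = 1.09×10^-4 A.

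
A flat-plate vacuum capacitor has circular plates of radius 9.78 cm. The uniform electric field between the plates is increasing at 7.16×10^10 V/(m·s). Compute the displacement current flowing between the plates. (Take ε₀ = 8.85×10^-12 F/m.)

The displacement current is ε₀ times dΦ_E/dt = ε₀ A dE/dt = (8.85×10^-12)(0.03005)(7.16×10^10) = 0.0190 A.

0.0190 A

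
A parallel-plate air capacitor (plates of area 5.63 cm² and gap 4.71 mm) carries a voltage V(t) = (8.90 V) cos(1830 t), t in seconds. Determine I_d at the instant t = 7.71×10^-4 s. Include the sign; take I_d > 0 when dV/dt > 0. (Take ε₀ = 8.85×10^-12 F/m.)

-1.70×10^-8 A

dV/dt = (8.90)(1830)·−sin(1.41093) = -1.608×10^4 V/s.
I_d = C dV/dt with C = ε₀A/d = (8.85×10^-12)(5.63×10^-4)/(4.71×10^-3) = 1.058×10^-12 F, so I_d = (1.058×10^-12)(-1.608×10^4) = -1.70×10^-8 A.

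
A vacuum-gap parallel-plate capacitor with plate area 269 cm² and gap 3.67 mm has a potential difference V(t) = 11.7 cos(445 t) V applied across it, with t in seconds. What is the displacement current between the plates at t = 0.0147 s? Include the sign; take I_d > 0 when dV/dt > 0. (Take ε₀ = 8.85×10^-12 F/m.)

-8.63×10^-8 A

C = ε₀A/d = (8.85×10^-12)(0.0269)/(3.67×10^-3) = 6.487×10^-11 F. dV/dt = V₀ω·−sin(ωt); at ωt = 6.5415 rad this factor is -0.2555.
I_d = C dV/dt = (6.487×10^-11)(11.7)(445)(-0.2555) = -8.63×10^-8 A.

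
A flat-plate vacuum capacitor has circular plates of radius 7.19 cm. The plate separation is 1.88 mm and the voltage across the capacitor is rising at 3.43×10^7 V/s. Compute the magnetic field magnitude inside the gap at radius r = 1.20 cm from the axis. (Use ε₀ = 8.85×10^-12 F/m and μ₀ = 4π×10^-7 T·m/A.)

1.22×10^-9 T

With E = V/d, dE/dt = 1.824×10^10 V/(m·s) and πR² = 0.01624 m², giving I_d = ε₀ πR² dE/dt = 2.622×10^-3 A.
For r < R the Ampère–Maxwell law gives B(2πr) = μ₀ I_d (r²/R²), so B = μ₀ I_d r/(2πR²) = (4π×10^-7)(2.622×10^-3)(0.0120)/(2π·0.0719²) = 1.22×10^-9 T.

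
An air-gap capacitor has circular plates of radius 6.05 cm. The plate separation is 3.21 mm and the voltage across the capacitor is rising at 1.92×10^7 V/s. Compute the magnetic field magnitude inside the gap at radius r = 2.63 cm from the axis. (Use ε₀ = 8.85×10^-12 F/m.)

dE/dt = (dV/dt)/d = 5.981×10^9 V/(m·s); I_d = ε₀(πR²)(dE/dt) = (8.85×10^-12)(0.01150)(5.981×10^9) = 6.087×10^-4 A.
For r < R the Ampère–Maxwell law gives B(2πr) = μ₀ I_d (r²/R²), so B = μ₀ I_d r/(2πR²) = (4π×10^-7)(6.087×10^-4)(0.0263)/(2π·0.0605²) = 8.75×10^-10 T.

8.75×10^-10 T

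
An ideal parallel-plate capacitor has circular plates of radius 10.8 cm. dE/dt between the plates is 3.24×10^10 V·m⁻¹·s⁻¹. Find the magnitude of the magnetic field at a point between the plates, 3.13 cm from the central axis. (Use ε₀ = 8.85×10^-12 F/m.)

I_d = ε₀ dΦ_E/dt = ε₀ πR² (dE/dt) = (8.85×10^-12)(0.03664)(3.24×10^10) = 0.01051 A through the full plate area.
For r < R the Ampère–Maxwell law gives B(2πr) = μ₀ I_d (r²/R²), so B = μ₀ I_d r/(2πR²) = (4π×10^-7)(0.01051)(0.0313)/(2π·0.108²) = 5.64×10^-9 T.

5.64×10^-9 T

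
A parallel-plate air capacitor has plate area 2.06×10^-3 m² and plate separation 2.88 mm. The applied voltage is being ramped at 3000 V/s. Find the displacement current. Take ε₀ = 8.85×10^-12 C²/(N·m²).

1.90×10^-8 A

The displacement current equals the charging current C dV/dt. With C = ε₀A/d = (8.85×10^-12)(2.06×10^-3)/(2.88×10^-3) = 6.330×10^-12 F, I_d = (6.330×10^-12)(3000) = 1.90×10^-8 A.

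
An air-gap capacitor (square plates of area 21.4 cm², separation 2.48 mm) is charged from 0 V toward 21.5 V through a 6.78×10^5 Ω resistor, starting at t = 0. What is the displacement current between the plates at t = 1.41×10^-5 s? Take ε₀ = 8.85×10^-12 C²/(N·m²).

C = ε₀A/d = (8.85×10^-12)(2.14×10^-3)/(2.48×10^-3) = 7.637×10^-12 F and τ = RC = 5.178×10^-6 s. I_d in the gap equals the RC charging current.
I_d(t) = (V₀/R) e^(−t/τ) = 3.171×10^-5 · e^(−2.723) = 2.08×10^-6 A.

2.08×10^-6 A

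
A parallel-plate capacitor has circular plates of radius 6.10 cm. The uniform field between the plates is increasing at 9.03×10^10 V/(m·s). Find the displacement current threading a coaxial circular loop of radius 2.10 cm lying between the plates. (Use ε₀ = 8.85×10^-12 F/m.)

Total displacement current: I_d = ε₀(πR²)(dE/dt) = (8.85×10^-12)(0.01169)(9.03×10^10) = 9.342×10^-3 A.
The field is uniform, so I_d,enc = I_d (r/R)² = (9.342×10^-3)(2.10/6.10)² = 1.11×10^-3 A.

1.11×10^-3 A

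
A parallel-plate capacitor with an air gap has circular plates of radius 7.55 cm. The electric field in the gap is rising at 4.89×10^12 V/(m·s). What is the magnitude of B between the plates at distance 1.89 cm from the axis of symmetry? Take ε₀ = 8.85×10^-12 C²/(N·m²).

5.14×10^-7 T

Through the whole plate area (πR² = 0.01791 m²), I_d = ε₀ πR² dE/dt = 0.7751 A.
An Ampèrian loop of radius r encloses a fraction (r/R)² of I_d. Then B·2πr = μ₀ I_d (r/R)², giving B = μ₀ I_d r/(2πR²) = 5.14×10^-7 T.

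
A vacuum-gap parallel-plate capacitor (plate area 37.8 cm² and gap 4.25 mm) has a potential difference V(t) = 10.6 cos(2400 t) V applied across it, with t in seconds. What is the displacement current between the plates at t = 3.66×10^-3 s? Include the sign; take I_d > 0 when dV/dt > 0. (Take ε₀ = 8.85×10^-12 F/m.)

-1.20×10^-7 A

C = ε₀A/d = (8.85×10^-12)(3.78×10^-3)/(4.25×10^-3) = 7.871×10^-12 F. dV/dt = V₀ω·−sin(ωt); at ωt = 8.784 rad this factor is -0.5978.
I_d = C dV/dt = (7.871×10^-12)(10.6)(2400)(-0.5978) = -1.20×10^-7 A.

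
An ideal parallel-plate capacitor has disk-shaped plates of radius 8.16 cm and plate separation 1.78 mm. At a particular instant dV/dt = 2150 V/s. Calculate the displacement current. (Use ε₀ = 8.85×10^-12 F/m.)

The field between the plates is E = V/d, so dE/dt = (2150)/(1.78×10^-3 m) = 1.208×10^6 V/(m·s).
I_d = ε₀ A (dE/dt) = (8.85×10^-12)(0.02092)(1.208×10^6) = 2.24×10^-7 A.

2.24×10^-7 A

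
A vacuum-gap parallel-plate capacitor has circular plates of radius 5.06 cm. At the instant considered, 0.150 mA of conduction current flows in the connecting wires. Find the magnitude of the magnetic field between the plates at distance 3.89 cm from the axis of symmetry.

No conduction current crosses the gap, so I_d there equals the 1.50×10^-4 A in the leads.
For r < R the Ampère–Maxwell law gives B(2πr) = μ₀ I_d (r²/R²), so B = μ₀ I_d r/(2πR²) = (4π×10^-7)(1.50×10^-4)(0.0389)/(2π·0.0506²) = 4.56×10^-10 T.

4.56×10^-10 T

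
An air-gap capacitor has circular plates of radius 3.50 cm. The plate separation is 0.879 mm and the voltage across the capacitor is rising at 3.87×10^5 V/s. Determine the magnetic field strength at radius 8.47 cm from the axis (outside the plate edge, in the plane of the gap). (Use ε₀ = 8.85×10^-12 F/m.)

dE/dt = (dV/dt)/d = 4.403×10^8 V/(m·s); I_d = ε₀(πR²)(dE/dt) = (8.85×10^-12)(3.848×10^-3)(4.403×10^8) = 1.499×10^-5 A.
With r > R the enclosed displacement current is the full I_d; B = μ₀ I_d / (2πr) = 3.54×10^-11 T.

3.54×10^-11 T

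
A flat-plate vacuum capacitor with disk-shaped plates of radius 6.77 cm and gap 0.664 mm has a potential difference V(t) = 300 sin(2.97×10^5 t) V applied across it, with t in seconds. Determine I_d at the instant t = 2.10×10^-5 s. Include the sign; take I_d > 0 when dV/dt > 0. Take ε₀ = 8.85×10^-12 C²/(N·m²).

dE/dt = (V₀ω/d)·cos(ωt) with ωt = 6.237 rad: (300)(2.97×10^5)(0.9989)/(6.64×10^-4) = 1.340×10^11 V/(m·s).
I_d = ε₀ A dE/dt = (8.85×10^-12)(0.01440)(1.340×10^11) = 0.0171 A.

0.0171 A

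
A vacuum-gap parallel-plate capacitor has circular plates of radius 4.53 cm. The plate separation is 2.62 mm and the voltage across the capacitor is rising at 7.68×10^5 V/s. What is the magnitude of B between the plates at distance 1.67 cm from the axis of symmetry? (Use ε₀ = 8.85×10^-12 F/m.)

With E = V/d, dE/dt = 2.931×10^8 V/(m·s) and πR² = 6.447×10^-3 m², giving I_d = ε₀ πR² dE/dt = 1.672×10^-5 A.
For r < R the Ampère–Maxwell law gives B(2πr) = μ₀ I_d (r²/R²), so B = μ₀ I_d r/(2πR²) = (4π×10^-7)(1.672×10^-5)(0.0167)/(2π·0.0453²) = 2.72×10^-11 T.

2.72×10^-11 T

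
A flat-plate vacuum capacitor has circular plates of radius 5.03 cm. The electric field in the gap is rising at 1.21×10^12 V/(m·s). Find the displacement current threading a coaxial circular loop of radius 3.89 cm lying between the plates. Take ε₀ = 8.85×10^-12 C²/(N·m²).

0.0509 A

I_d = ε₀ dΦ_E/dt = ε₀ πR² (dE/dt) = (8.85×10^-12)(7.949×10^-3)(1.21×10^12) = 0.08512 A through the full plate area.
Through an area πr² the displacement current is I_d·(πr²/πR²) = I_d (r/R)² = 0.0509 A.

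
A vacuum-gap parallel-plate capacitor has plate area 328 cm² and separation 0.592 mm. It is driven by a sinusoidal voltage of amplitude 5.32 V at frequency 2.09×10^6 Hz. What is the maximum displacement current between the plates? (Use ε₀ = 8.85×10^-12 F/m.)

0.0343 A

(dE/dt)_max = V₀ω/d = 1.180×10^11 V/(m·s); ω = 2πf = 1.313×10^7 rad/s.
I_d,max = ε₀ A (dE/dt)_max = (8.85×10^-12)(0.0328)(1.180×10^11) = 0.0343 A.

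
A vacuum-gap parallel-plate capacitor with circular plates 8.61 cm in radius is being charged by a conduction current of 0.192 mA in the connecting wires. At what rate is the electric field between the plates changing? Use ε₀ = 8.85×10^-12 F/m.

By continuity, I_d in the gap equals the 0.192 mA flowing in the wire.
Then dE/dt = I_d/(ε₀A) = 9.32×10^8 V/(m·s).

9.32×10^8 V/(m·s)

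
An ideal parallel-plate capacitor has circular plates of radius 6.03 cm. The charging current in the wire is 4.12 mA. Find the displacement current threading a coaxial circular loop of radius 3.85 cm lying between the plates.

Between the plates the displacement current equals the wire current: I_d = 4.12 mA = 4.12×10^-3 A.
Through an area πr² the displacement current is I_d·(πr²/πR²) = I_d (r/R)² = 1.68×10^-3 A.

1.68×10^-3 A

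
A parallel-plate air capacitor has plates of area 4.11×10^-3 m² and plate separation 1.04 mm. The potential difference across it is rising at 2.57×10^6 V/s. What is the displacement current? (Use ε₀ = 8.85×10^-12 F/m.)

The field between the plates is E = V/d, so dE/dt = (2.57×10^6)/(1.04×10^-3 m) = 2.471×10^9 V/(m·s).
I_d = ε₀ A (dE/dt) = (8.85×10^-12)(4.11×10^-3)(2.471×10^9) = 8.99×10^-5 A.

8.99×10^-5 A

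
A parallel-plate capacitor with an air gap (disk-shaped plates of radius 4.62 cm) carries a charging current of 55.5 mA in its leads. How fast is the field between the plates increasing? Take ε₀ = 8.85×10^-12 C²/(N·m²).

By continuity, I_d in the gap equals the 55.5 mA flowing in the wire.
Then dE/dt = I_d/(ε₀A) = 9.35×10^11 V/(m·s).

9.35×10^11 V/(m·s)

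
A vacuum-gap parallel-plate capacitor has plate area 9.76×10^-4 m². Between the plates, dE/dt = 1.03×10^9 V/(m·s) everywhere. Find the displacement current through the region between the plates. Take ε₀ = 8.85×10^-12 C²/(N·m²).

8.90×10^-6 A

With a uniform field, Φ_E = EA, so I_d = ε₀ A dE/dt = 8.90×10^-6 A.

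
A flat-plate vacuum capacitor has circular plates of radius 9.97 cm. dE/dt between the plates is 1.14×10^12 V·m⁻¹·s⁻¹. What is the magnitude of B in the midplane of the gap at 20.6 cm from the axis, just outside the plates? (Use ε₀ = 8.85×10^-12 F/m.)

Total displacement current: I_d = ε₀(πR²)(dE/dt) = (8.85×10^-12)(0.03123)(1.14×10^12) = 0.3151 A.
Outside the plates the loop encloses all of I_d, so B·2πr = μ₀ I_d and B = 3.06×10^-7 T.

3.06×10^-7 T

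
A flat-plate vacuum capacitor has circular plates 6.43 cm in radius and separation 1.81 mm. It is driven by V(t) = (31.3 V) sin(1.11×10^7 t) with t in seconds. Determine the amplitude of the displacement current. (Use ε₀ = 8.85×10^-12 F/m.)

C = ε₀A/d = (8.85×10^-12)(0.01299)/(1.81×10^-3) = 6.351×10^-11 F; ω = 1.11×10^7 rad/s.
I_d = C dV/dt, so |I_d|_max = C V₀ ω = (6.351×10^-11)(31.3)(1.11×10^7) = 0.0221 A.

0.0221 A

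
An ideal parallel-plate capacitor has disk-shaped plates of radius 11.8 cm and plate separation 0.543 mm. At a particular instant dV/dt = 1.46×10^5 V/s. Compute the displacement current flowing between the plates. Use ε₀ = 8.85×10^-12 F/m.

C = ε₀A/d = (8.85×10^-12)(0.04374)/(5.43×10^-4) = 7.129×10^-10 F.
I_d = C dV/dt = (7.129×10^-10)(1.46×10^5) = 1.04×10^-4 A.

1.04×10^-4 A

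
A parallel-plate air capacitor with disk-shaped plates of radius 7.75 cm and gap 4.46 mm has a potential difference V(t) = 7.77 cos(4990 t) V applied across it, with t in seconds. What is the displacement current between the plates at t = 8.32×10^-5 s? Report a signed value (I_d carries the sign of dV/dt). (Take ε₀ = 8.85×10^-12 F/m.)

dE/dt = (V₀ω/d)·−sin(ωt) with ωt = 0.415168 rad: (7.77)(4990)(-0.4033)/(4.46×10^-3) = -3.506×10^6 V/(m·s).
I_d = ε₀ A dE/dt = (8.85×10^-12)(0.01887)(-3.506×10^6) = -5.86×10^-7 A.

-5.86×10^-7 A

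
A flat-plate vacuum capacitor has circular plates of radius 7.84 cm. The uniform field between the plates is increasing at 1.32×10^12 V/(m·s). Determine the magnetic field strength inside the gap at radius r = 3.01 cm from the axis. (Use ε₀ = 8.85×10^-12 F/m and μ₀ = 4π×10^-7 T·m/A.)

Total displacement current: I_d = ε₀(πR²)(dE/dt) = (8.85×10^-12)(0.01931)(1.32×10^12) = 0.2256 A.
∮B·dl = μ₀ I_d,enc with I_d,enc = I_d r²/R² = 0.03325 A; so B = μ₀ I_d,enc/(2πr) = 2.21×10^-7 T.

2.21×10^-7 T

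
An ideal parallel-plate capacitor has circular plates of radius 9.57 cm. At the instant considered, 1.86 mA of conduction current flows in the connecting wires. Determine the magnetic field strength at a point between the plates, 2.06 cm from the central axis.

8.37×10^-10 T

No conduction current crosses the gap, so I_d there equals the 1.86×10^-3 A in the leads.
For r < R the Ampère–Maxwell law gives B(2πr) = μ₀ I_d (r²/R²), so B = μ₀ I_d r/(2πR²) = (4π×10^-7)(1.86×10^-3)(0.0206)/(2π·0.0957²) = 8.37×10^-10 T.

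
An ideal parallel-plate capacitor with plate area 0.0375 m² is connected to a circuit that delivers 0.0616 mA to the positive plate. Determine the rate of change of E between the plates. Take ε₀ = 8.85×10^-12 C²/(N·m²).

By continuity, I_d in the gap equals the 0.0616 mA flowing in the wire.
Inverting I_d = ε₀ A dE/dt gives dE/dt = 6.16×10^-5 / (8.85×10^-12 · 0.0375) = 1.86×10^8 V/(m·s).

1.86×10^8 V/(m·s)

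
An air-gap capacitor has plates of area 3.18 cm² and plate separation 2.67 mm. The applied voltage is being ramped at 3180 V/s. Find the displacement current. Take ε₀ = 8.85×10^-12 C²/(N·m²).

The displacement current equals the charging current C dV/dt. With C = ε₀A/d = (8.85×10^-12)(3.18×10^-4)/(2.67×10^-3) = 1.054×10^-12 F, I_d = (1.054×10^-12)(3180) = 3.35×10^-9 A.

3.35×10^-9 A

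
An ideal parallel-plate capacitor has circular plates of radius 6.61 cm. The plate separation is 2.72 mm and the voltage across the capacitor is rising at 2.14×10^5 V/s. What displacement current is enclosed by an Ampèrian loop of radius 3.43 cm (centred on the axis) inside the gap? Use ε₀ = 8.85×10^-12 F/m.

dE/dt = (dV/dt)/d = 7.868×10^7 V/(m·s); I_d = ε₀(πR²)(dE/dt) = (8.85×10^-12)(0.01373)(7.868×10^7) = 9.560×10^-6 A.
Since J_d is uniform, the enclosed fraction is (r/R)² = 0.2693, giving I_d,enc = 2.57×10^-6 A.

2.57×10^-6 A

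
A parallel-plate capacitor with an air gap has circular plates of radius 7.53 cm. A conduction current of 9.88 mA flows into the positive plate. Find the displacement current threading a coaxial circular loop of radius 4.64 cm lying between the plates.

No conduction current crosses the gap, so I_d there equals the 9.88×10^-3 A in the leads.
Since J_d is uniform, the enclosed fraction is (r/R)² = 0.3797, giving I_d,enc = 3.75×10^-3 A.

3.75×10^-3 A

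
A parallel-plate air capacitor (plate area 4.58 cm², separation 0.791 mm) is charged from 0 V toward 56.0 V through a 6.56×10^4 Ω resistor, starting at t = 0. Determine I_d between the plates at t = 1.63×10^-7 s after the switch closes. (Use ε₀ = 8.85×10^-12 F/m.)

C = ε₀A/d = (8.85×10^-12)(4.58×10^-4)/(7.91×10^-4) = 5.124×10^-12 F, so τ = RC = 3.361×10^-7 s.
The conduction current is I(t) = (V₀/R) e^(−t/τ), and the displacement current between the plates equals it.
t/τ = 0.4850; I_d = (56.0/6.56×10^4) · e^(−0.4850) = (8.537×10^-4)(0.6157) = 5.26×10^-4 A.

5.26×10^-4 A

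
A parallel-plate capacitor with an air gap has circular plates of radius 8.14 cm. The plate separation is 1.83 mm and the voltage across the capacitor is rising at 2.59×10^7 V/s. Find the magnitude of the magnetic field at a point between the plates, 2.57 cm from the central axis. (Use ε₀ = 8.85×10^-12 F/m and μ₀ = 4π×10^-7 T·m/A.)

I_d = C dV/dt with C = ε₀πR²/d = 1.007×10^-10 F, so I_d = (1.007×10^-10)(2.59×10^7) = 2.608×10^-3 A.
∮B·dl = μ₀ I_d,enc with I_d,enc = I_d r²/R² = 2.600×10^-4 A; so B = μ₀ I_d,enc/(2πr) = 2.02×10^-9 T.

2.02×10^-9 T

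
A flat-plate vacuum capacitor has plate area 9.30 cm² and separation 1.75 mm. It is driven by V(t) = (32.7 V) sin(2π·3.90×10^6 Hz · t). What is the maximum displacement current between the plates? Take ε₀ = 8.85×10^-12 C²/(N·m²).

C = ε₀A/d = (8.85×10^-12)(9.30×10^-4)/(1.75×10^-3) = 4.703×10^-12 F; ω = 2πf = 2.450×10^7 rad/s.
I_d = C dV/dt, so |I_d|_max = C V₀ ω = (4.703×10^-12)(32.7)(2.450×10^7) = 3.77×10^-3 A.

3.77×10^-3 A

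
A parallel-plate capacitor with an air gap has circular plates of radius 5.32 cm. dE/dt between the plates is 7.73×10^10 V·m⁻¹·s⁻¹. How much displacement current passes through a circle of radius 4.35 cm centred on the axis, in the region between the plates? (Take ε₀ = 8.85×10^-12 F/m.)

I_d = ε₀ dΦ_E/dt = ε₀ πR² (dE/dt) = (8.85×10^-12)(8.891×10^-3)(7.73×10^10) = 6.082×10^-3 A through the full plate area.
Since J_d is uniform, the enclosed fraction is (r/R)² = 0.6686, giving I_d,enc = 4.07×10^-3 A.

4.07×10^-3 A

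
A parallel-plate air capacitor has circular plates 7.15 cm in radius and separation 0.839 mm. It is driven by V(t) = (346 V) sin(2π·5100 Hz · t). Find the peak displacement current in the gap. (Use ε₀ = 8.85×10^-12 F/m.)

1.88×10^-3 A

The displacement current equals the conduction current C dV/dt, which peaks at C V₀ ω.
With C = ε₀A/d = (8.85×10^-12)(0.01606)/(8.39×10^-4) = 1.694×10^-10 F and ω = 2πf = 3.204×10^4 rad/s, I_d,max = (1.694×10^-10)(346)(3.204×10^4) = 1.88×10^-3 A.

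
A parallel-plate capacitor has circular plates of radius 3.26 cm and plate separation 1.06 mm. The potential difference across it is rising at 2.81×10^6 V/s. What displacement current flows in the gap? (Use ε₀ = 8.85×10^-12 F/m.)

7.83×10^-5 A

The field between the plates is E = V/d, so dE/dt = (2.81×10^6)/(1.06×10^-3 m) = 2.651×10^9 V/(m·s).
I_d = ε₀ A (dE/dt) = (8.85×10^-12)(3.339×10^-3)(2.651×10^9) = 7.83×10^-5 A.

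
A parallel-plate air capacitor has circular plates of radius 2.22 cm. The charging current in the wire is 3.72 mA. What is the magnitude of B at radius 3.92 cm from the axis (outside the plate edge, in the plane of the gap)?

1.90×10^-8 T

Between the plates the displacement current equals the wire current: I_d = 3.72 mA = 3.72×10^-3 A.
With r > R the enclosed displacement current is the full I_d; B = μ₀ I_d / (2πr) = 1.90×10^-8 T.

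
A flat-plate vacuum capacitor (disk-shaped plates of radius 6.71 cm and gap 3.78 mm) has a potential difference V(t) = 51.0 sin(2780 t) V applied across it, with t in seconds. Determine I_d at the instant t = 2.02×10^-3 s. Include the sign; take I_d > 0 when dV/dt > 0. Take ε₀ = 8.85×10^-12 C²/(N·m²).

C = ε₀A/d = (8.85×10^-12)(0.01414)/(3.78×10^-3) = 3.311×10^-11 F. dV/dt = V₀ω·cos(ωt); at ωt = 5.6156 rad this factor is 0.7853.
I_d = C dV/dt = (3.311×10^-11)(51.0)(2780)(0.7853) = 3.69×10^-6 A.

3.69×10^-6 A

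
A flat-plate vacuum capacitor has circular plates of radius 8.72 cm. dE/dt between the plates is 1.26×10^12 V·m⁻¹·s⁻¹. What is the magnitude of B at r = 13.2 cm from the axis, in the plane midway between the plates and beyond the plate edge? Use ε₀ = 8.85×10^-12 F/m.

I_d = ε₀ dΦ_E/dt = ε₀ πR² (dE/dt) = (8.85×10^-12)(0.02389)(1.26×10^12) = 0.2664 A through the full plate area.
For r ≥ R the full I_d is enclosed: B = μ₀ I_d/(2πr) = (4π×10^-7)(0.2664)/(2π·0.132) = 4.04×10^-7 T.

4.04×10^-7 T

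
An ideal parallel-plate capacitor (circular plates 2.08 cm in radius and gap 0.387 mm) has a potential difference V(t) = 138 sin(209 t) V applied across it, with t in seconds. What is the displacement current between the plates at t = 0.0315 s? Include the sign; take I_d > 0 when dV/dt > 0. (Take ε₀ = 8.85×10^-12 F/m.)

dV/dt = (138)(209)·cos(6.5835) = 2.755×10^4 V/s.
I_d = C dV/dt with C = ε₀A/d = (8.85×10^-12)(1.359×10^-3)/(3.87×10^-4) = 3.108×10^-11 F, so I_d = (3.108×10^-11)(2.755×10^4) = 8.56×10^-7 A.

8.56×10^-7 A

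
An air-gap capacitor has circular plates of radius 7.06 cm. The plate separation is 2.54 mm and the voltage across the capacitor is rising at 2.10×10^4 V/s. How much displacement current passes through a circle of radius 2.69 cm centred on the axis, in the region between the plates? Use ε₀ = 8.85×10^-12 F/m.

dE/dt = (dV/dt)/d = 8.268×10^6 V/(m·s); I_d = ε₀(πR²)(dE/dt) = (8.85×10^-12)(0.01566)(8.268×10^6) = 1.146×10^-6 A.
Through an area πr² the displacement current is I_d·(πr²/πR²) = I_d (r/R)² = 1.66×10^-7 A.

1.66×10^-7 A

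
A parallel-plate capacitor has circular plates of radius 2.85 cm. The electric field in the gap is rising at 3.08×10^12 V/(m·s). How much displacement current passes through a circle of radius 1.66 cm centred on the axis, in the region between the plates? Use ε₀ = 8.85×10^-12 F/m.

Through the whole plate area (πR² = 2.552×10^-3 m²), I_d = ε₀ πR² dE/dt = 0.06956 A.
The field is uniform, so I_d,enc = I_d (r/R)² = (0.06956)(1.66/2.85)² = 0.0236 A.

0.0236 A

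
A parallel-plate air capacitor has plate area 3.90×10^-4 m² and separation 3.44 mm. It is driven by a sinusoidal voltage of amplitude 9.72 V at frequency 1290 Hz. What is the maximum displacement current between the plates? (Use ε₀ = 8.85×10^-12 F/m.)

(dE/dt)_max = V₀ω/d = 2.290×10^7 V/(m·s); ω = 2πf = 8105 rad/s.
I_d,max = ε₀ A (dE/dt)_max = (8.85×10^-12)(3.90×10^-4)(2.290×10^7) = 7.90×10^-8 A.

7.90×10^-8 A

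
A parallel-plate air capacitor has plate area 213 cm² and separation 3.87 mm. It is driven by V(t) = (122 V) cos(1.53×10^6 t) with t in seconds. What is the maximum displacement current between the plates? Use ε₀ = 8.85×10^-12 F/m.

9.09×10^-3 A

C = ε₀A/d = (8.85×10^-12)(0.0213)/(3.87×10^-3) = 4.871×10^-11 F; ω = 1.53×10^6 rad/s.
I_d = C dV/dt, so |I_d|_max = C V₀ ω = (4.871×10^-11)(122)(1.53×10^6) = 9.09×10^-3 A.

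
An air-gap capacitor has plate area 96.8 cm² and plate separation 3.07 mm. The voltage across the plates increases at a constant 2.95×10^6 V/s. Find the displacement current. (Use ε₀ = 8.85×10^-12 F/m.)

8.23×10^-5 A

The displacement current equals the charging current C dV/dt. With C = ε₀A/d = (8.85×10^-12)(9.68×10^-3)/(3.07×10^-3) = 2.790×10^-11 F, I_d = (2.790×10^-11)(2.95×10^6) = 8.23×10^-5 A.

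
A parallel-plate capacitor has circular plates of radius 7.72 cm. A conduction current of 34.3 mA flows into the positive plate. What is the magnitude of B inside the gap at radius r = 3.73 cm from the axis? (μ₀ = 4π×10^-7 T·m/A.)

By continuity the displacement current in the gap matches the conduction current: I_d = 0.0343 A.
For r < R the Ampère–Maxwell law gives B(2πr) = μ₀ I_d (r²/R²), so B = μ₀ I_d r/(2πR²) = (4π×10^-7)(0.0343)(0.0373)/(2π·0.0772²) = 4.29×10^-8 T.

4.29×10^-8 T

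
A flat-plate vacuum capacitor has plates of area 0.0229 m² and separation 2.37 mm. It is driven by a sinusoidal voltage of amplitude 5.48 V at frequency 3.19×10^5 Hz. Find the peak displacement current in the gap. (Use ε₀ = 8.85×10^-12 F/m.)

C = ε₀A/d = (8.85×10^-12)(0.0229)/(2.37×10^-3) = 8.551×10^-11 F; ω = 2πf = 2.004×10^6 rad/s.
I_d = C dV/dt, so |I_d|_max = C V₀ ω = (8.551×10^-11)(5.48)(2.004×10^6) = 9.39×10^-4 A.

9.39×10^-4 A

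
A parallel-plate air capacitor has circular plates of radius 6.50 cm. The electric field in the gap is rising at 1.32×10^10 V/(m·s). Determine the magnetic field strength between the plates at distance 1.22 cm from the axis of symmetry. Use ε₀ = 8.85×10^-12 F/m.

8.95×10^-10 T

Through the whole plate area (πR² = 0.01327 m²), I_d = ε₀ πR² dE/dt = 1.550×10^-3 A.
For r < R the Ampère–Maxwell law gives B(2πr) = μ₀ I_d (r²/R²), so B = μ₀ I_d r/(2πR²) = (4π×10^-7)(1.550×10^-3)(0.0122)/(2π·0.0650²) = 8.95×10^-10 T.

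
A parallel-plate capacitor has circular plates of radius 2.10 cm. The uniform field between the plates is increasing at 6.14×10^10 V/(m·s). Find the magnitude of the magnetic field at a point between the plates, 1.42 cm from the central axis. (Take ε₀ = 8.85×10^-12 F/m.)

Through the whole plate area (πR² = 1.385×10^-3 m²), I_d = ε₀ πR² dE/dt = 7.526×10^-4 A.
∮B·dl = μ₀ I_d,enc with I_d,enc = I_d r²/R² = 3.441×10^-4 A; so B = μ₀ I_d,enc/(2πr) = 4.85×10^-9 T.

4.85×10^-9 T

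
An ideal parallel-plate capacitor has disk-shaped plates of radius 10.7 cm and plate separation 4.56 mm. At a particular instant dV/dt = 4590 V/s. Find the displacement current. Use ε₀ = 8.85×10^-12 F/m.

3.20×10^-7 A

C = ε₀A/d = (8.85×10^-12)(0.03597)/(4.56×10^-3) = 6.981×10^-11 F.
I_d = C dV/dt = (6.981×10^-11)(4590) = 3.20×10^-7 A.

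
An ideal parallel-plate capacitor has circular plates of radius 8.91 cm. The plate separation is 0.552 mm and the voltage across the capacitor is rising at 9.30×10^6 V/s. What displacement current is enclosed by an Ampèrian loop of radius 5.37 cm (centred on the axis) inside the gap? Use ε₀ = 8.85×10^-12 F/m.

1.35×10^-3 A

dE/dt = (dV/dt)/d = 1.685×10^10 V/(m·s); I_d = ε₀(πR²)(dE/dt) = (8.85×10^-12)(0.02494)(1.685×10^10) = 3.719×10^-3 A.
Since J_d is uniform, the enclosed fraction is (r/R)² = 0.3632, giving I_d,enc = 1.35×10^-3 A.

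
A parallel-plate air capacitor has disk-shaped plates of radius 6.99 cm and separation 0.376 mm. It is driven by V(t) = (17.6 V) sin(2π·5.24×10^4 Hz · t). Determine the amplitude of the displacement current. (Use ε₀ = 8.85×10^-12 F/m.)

2.09×10^-3 A

(dE/dt)_max = V₀ω/d = 1.541×10^10 V/(m·s); ω = 2πf = 3.292×10^5 rad/s.
I_d,max = ε₀ A (dE/dt)_max = (8.85×10^-12)(0.01535)(1.541×10^10) = 2.09×10^-3 A.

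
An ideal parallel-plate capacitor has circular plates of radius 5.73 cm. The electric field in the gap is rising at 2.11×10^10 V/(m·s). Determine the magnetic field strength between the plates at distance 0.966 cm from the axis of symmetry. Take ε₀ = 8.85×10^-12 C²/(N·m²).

1.13×10^-9 T

Total displacement current: I_d = ε₀(πR²)(dE/dt) = (8.85×10^-12)(0.01031)(2.11×10^10) = 1.925×10^-3 A.
An Ampèrian loop of radius r encloses a fraction (r/R)² of I_d. Then B·2πr = μ₀ I_d (r/R)², giving B = μ₀ I_d r/(2πR²) = 1.13×10^-9 T.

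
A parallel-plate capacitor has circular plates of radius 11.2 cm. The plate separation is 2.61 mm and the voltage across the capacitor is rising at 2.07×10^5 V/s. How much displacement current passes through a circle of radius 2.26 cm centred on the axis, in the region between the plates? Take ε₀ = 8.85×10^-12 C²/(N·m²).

I_d = C dV/dt with C = ε₀πR²/d = 1.336×10^-10 F, so I_d = (1.336×10^-10)(2.07×10^5) = 2.766×10^-5 A.
Since J_d is uniform, the enclosed fraction is (r/R)² = 0.04072, giving I_d,enc = 1.13×10^-6 A.

1.13×10^-6 A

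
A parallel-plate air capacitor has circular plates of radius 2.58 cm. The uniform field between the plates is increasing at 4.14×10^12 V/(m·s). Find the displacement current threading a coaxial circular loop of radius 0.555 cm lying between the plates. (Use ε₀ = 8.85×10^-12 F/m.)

Through the whole plate area (πR² = 2.091×10^-3 m²), I_d = ε₀ πR² dE/dt = 0.07661 A.
Through an area πr² the displacement current is I_d·(πr²/πR²) = I_d (r/R)² = 3.55×10^-3 A.

3.55×10^-3 A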